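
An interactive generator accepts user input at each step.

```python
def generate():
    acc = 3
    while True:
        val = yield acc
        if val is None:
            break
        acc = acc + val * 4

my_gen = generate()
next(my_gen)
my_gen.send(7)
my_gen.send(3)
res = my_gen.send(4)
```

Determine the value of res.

Step 1: next() -> yield acc=3.
Step 2: send(7) -> val=7, acc = 3 + 7*4 = 31, yield 31.
Step 3: send(3) -> val=3, acc = 31 + 3*4 = 43, yield 43.
Step 4: send(4) -> val=4, acc = 43 + 4*4 = 59, yield 59.
Therefore res = 59.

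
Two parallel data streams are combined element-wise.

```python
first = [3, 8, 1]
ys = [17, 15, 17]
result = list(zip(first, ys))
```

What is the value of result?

Step 1: zip pairs elements at same index:
  Index 0: (3, 17)
  Index 1: (8, 15)
  Index 2: (1, 17)
Therefore result = [(3, 17), (8, 15), (1, 17)].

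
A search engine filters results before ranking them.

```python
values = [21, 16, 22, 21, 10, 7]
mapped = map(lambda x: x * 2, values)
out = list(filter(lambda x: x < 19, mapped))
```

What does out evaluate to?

Step 1: Map x * 2:
  21 -> 42
  16 -> 32
  22 -> 44
  21 -> 42
  10 -> 20
  7 -> 14
Step 2: Filter for < 19:
  42: removed
  32: removed
  44: removed
  42: removed
  20: removed
  14: kept
Therefore out = [14].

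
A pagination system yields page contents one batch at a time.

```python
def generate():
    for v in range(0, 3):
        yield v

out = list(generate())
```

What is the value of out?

Step 1: The generator yields each value from range(0, 3).
Step 2: list() consumes all yields: [0, 1, 2].
Therefore out = [0, 1, 2].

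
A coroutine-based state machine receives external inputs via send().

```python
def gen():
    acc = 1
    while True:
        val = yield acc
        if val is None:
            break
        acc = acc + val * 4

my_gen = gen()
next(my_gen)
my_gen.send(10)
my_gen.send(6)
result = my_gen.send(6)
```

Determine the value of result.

Step 1: next() -> yield acc=1.
Step 2: send(10) -> val=10, acc = 1 + 10*4 = 41, yield 41.
Step 3: send(6) -> val=6, acc = 41 + 6*4 = 65, yield 65.
Step 4: send(6) -> val=6, acc = 65 + 6*4 = 89, yield 89.
Therefore result = 89.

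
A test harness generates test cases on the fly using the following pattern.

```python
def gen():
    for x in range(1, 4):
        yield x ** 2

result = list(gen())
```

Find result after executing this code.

Step 1: For each x in range(1, 4), yield x**2:
  x=1: yield 1**2 = 1
  x=2: yield 2**2 = 4
  x=3: yield 3**2 = 9
Therefore result = [1, 4, 9].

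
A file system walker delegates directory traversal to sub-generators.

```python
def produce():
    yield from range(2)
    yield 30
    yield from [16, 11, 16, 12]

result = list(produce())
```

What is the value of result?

Step 1: Trace yields in order:
  yield 0
  yield 1
  yield 30
  yield 16
  yield 11
  yield 16
  yield 12
Therefore result = [0, 1, 30, 16, 11, 16, 12].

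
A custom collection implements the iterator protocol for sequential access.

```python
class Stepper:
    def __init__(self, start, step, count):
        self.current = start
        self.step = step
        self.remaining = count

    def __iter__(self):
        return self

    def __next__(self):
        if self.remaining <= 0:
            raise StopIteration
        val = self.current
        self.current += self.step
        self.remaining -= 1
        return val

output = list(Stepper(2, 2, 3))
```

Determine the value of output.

Step 1: Stepper starts at 2, increments by 2, for 3 steps:
  Yield 2, then current += 2
  Yield 4, then current += 2
  Yield 6, then current += 2
Therefore output = [2, 4, 6].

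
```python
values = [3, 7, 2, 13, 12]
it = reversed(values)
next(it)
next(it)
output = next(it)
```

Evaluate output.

Step 1: reversed([3, 7, 2, 13, 12]) gives iterator: [12, 13, 2, 7, 3].
Step 2: First next() = 12, second next() = 13.
Step 3: Third next() = 2.
Therefore output = 2.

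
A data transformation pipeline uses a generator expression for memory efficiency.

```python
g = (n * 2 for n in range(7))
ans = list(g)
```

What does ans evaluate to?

Step 1: For each n in range(7), compute n*2:
  n=0: 0*2 = 0
  n=1: 1*2 = 2
  n=2: 2*2 = 4
  n=3: 3*2 = 6
  n=4: 4*2 = 8
  n=5: 5*2 = 10
  n=6: 6*2 = 12
Therefore ans = [0, 2, 4, 6, 8, 10, 12].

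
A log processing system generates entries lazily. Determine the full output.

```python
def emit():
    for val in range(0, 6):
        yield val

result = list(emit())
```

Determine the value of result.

Step 1: The generator yields each value from range(0, 6).
Step 2: list() consumes all yields: [0, 1, 2, 3, 4, 5].
Therefore result = [0, 1, 2, 3, 4, 5].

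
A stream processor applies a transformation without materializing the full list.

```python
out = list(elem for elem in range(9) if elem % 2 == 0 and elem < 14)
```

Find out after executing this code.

Step 1: Filter range(9) where elem % 2 == 0 and elem < 14:
  elem=0: both conditions met, included
  elem=1: excluded (1 % 2 != 0)
  elem=2: both conditions met, included
  elem=3: excluded (3 % 2 != 0)
  elem=4: both conditions met, included
  elem=5: excluded (5 % 2 != 0)
  elem=6: both conditions met, included
  elem=7: excluded (7 % 2 != 0)
  elem=8: both conditions met, included
Therefore out = [0, 2, 4, 6, 8].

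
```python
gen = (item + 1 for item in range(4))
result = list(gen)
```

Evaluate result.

Step 1: For each item in range(4), compute item+1:
  item=0: 0+1 = 1
  item=1: 1+1 = 2
  item=2: 2+1 = 3
  item=3: 3+1 = 4
Therefore result = [1, 2, 3, 4].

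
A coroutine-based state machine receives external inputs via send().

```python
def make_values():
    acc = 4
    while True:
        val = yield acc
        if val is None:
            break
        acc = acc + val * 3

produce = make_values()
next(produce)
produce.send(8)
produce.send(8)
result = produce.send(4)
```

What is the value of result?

Step 1: next() -> yield acc=4.
Step 2: send(8) -> val=8, acc = 4 + 8*3 = 28, yield 28.
Step 3: send(8) -> val=8, acc = 28 + 8*3 = 52, yield 52.
Step 4: send(4) -> val=4, acc = 52 + 4*3 = 64, yield 64.
Therefore result = 64.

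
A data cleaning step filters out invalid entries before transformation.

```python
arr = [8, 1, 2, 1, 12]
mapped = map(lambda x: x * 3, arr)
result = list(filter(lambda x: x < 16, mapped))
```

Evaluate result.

Step 1: Map x * 3:
  8 -> 24
  1 -> 3
  2 -> 6
  1 -> 3
  12 -> 36
Step 2: Filter for < 16:
  24: removed
  3: kept
  6: kept
  3: kept
  36: removed
Therefore result = [3, 6, 3].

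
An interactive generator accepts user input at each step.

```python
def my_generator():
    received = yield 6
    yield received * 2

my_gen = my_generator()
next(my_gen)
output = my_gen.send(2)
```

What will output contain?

Step 1: next(my_gen) advances to first yield, producing 6.
Step 2: send(2) resumes, received = 2.
Step 3: yield received * 2 = 2 * 2 = 4.
Therefore output = 4.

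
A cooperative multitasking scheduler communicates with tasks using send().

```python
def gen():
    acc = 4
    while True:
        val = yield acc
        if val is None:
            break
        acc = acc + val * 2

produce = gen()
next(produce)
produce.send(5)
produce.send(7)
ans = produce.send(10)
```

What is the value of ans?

Step 1: next() -> yield acc=4.
Step 2: send(5) -> val=5, acc = 4 + 5*2 = 14, yield 14.
Step 3: send(7) -> val=7, acc = 14 + 7*2 = 28, yield 28.
Step 4: send(10) -> val=10, acc = 28 + 10*2 = 48, yield 48.
Therefore ans = 48.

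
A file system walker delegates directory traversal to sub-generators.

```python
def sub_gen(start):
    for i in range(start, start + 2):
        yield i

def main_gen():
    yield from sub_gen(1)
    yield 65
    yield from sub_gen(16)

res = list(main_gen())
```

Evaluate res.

Step 1: main_gen() delegates to sub_gen(1):
  yield 1
  yield 2
Step 2: yield 65
Step 3: Delegates to sub_gen(16):
  yield 16
  yield 17
Therefore res = [1, 2, 65, 16, 17].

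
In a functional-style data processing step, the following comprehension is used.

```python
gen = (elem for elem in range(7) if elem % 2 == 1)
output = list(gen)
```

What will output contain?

Step 1: Filter range(7) keeping only odd values:
  elem=0: even, excluded
  elem=1: odd, included
  elem=2: even, excluded
  elem=3: odd, included
  elem=4: even, excluded
  elem=5: odd, included
  elem=6: even, excluded
Therefore output = [1, 3, 5].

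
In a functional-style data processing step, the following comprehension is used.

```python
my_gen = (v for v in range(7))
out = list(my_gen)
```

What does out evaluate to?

Step 1: Generator expression iterates range(7): [0, 1, 2, 3, 4, 5, 6].
Step 2: list() collects all values.
Therefore out = [0, 1, 2, 3, 4, 5, 6].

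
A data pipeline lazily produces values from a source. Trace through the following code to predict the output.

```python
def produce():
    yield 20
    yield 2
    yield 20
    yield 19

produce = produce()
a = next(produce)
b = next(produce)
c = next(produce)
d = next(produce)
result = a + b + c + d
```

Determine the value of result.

Step 1: Create generator and consume all values:
  a = next(produce) = 20
  b = next(produce) = 2
  c = next(produce) = 20
  d = next(produce) = 19
Step 2: result = 20 + 2 + 20 + 19 = 61.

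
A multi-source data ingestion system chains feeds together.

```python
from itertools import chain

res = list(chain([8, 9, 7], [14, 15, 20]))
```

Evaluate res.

Step 1: chain() concatenates iterables: [8, 9, 7] + [14, 15, 20].
Therefore res = [8, 9, 7, 14, 15, 20].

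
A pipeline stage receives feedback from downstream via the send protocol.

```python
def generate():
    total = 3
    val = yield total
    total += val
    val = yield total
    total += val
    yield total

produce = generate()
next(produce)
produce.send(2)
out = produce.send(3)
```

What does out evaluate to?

Step 1: next() -> yield total=3.
Step 2: send(2) -> val=2, total = 3+2 = 5, yield 5.
Step 3: send(3) -> val=3, total = 5+3 = 8, yield 8.
Therefore out = 8.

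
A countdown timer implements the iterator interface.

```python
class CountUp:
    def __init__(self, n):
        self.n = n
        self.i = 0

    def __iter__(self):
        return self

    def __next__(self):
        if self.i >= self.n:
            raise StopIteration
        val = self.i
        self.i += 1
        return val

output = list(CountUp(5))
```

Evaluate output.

Step 1: CountUp(5) creates an iterator counting 0 to 4.
Step 2: list() consumes all values: [0, 1, 2, 3, 4].
Therefore output = [0, 1, 2, 3, 4].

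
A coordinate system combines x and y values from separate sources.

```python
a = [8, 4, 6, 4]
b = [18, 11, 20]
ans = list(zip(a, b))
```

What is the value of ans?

Step 1: zip stops at shortest (len(a)=4, len(b)=3):
  Index 0: (8, 18)
  Index 1: (4, 11)
  Index 2: (6, 20)
Step 2: Last element of a (4) has no pair, dropped.
Therefore ans = [(8, 18), (4, 11), (6, 20)].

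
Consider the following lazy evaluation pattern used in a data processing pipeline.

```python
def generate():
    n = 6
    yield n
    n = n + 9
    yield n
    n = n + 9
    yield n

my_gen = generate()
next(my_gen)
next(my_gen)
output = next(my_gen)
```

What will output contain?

Step 1: Trace through generator execution:
  Yield 1: n starts at 6, yield 6
  Yield 2: n = 6 + 9 = 15, yield 15
  Yield 3: n = 15 + 9 = 24, yield 24
Step 2: First next() gets 6, second next() gets the second value, third next() yields 24.
Therefore output = 24.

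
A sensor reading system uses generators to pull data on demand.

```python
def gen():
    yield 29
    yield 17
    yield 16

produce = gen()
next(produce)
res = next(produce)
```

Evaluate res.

Step 1: gen() creates a generator.
Step 2: next(produce) yields 29 (consumed and discarded).
Step 3: next(produce) yields 17, assigned to res.
Therefore res = 17.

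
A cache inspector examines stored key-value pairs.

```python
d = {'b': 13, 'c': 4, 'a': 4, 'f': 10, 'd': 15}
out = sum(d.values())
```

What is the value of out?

Step 1: d.values() = [13, 4, 4, 10, 15].
Step 2: sum = 46.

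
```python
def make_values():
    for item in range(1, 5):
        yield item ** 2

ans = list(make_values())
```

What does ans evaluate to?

Step 1: For each item in range(1, 5), yield item**2:
  item=1: yield 1**2 = 1
  item=2: yield 2**2 = 4
  item=3: yield 3**2 = 9
  item=4: yield 4**2 = 16
Therefore ans = [1, 4, 9, 16].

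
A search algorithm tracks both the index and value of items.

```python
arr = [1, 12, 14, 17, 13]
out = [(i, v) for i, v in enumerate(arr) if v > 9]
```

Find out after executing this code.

Step 1: Filter enumerate([1, 12, 14, 17, 13]) keeping v > 9:
  (0, 1): 1 <= 9, excluded
  (1, 12): 12 > 9, included
  (2, 14): 14 > 9, included
  (3, 17): 17 > 9, included
  (4, 13): 13 > 9, included
Therefore out = [(1, 12), (2, 14), (3, 17), (4, 13)].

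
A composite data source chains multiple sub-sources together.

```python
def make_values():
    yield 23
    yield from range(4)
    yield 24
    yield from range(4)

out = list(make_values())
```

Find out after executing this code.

Step 1: Trace yields in order:
  yield 23
  yield 0
  yield 1
  yield 2
  yield 3
  yield 24
  yield 0
  yield 1
  yield 2
  yield 3
Therefore out = [23, 0, 1, 2, 3, 24, 0, 1, 2, 3].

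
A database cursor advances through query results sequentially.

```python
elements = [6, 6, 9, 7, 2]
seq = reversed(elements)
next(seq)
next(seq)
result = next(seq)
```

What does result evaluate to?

Step 1: reversed([6, 6, 9, 7, 2]) gives iterator: [2, 7, 9, 6, 6].
Step 2: First next() = 2, second next() = 7.
Step 3: Third next() = 9.
Therefore result = 9.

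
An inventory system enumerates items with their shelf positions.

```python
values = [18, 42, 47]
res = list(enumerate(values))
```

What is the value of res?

Step 1: enumerate pairs each element with its index:
  (0, 18)
  (1, 42)
  (2, 47)
Therefore res = [(0, 18), (1, 42), (2, 47)].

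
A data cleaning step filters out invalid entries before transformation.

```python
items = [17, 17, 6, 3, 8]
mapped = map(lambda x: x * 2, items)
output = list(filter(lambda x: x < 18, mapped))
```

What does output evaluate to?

Step 1: Map x * 2:
  17 -> 34
  17 -> 34
  6 -> 12
  3 -> 6
  8 -> 16
Step 2: Filter for < 18:
  34: removed
  34: removed
  12: kept
  6: kept
  16: kept
Therefore output = [12, 6, 16].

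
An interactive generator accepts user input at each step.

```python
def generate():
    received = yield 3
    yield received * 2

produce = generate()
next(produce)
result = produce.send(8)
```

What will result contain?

Step 1: next(produce) advances to first yield, producing 3.
Step 2: send(8) resumes, received = 8.
Step 3: yield received * 2 = 8 * 2 = 16.
Therefore result = 16.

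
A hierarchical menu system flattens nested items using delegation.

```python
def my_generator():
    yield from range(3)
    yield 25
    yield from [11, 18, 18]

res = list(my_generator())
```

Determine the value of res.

Step 1: Trace yields in order:
  yield 0
  yield 1
  yield 2
  yield 25
  yield 11
  yield 18
  yield 18
Therefore res = [0, 1, 2, 25, 11, 18, 18].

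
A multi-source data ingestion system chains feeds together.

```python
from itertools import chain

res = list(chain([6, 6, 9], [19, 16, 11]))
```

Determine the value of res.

Step 1: chain() concatenates iterables: [6, 6, 9] + [19, 16, 11].
Therefore res = [6, 6, 9, 19, 16, 11].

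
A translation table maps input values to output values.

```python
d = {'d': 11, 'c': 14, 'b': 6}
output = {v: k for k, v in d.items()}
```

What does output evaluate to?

Step 1: Invert dict (swap keys and values):
  'd': 11 -> 11: 'd'
  'c': 14 -> 14: 'c'
  'b': 6 -> 6: 'b'
Therefore output = {11: 'd', 14: 'c', 6: 'b'}.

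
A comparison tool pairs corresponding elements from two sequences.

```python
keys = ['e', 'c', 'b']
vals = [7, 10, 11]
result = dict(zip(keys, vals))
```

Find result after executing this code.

Step 1: zip pairs keys with values:
  'e' -> 7
  'c' -> 10
  'b' -> 11
Therefore result = {'e': 7, 'c': 10, 'b': 11}.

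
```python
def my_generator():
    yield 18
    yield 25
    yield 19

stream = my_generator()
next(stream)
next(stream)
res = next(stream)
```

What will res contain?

Step 1: my_generator() creates a generator.
Step 2: next(stream) yields 18 (consumed and discarded).
Step 3: next(stream) yields 25 (consumed and discarded).
Step 4: next(stream) yields 19, assigned to res.
Therefore res = 19.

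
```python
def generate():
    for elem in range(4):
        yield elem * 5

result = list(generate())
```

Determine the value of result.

Step 1: For each elem in range(4), yield elem * 5:
  elem=0: yield 0 * 5 = 0
  elem=1: yield 1 * 5 = 5
  elem=2: yield 2 * 5 = 10
  elem=3: yield 3 * 5 = 15
Therefore result = [0, 5, 10, 15].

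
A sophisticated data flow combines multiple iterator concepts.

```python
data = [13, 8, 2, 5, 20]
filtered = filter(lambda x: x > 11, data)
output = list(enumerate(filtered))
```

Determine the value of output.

Step 1: Filter [13, 8, 2, 5, 20] for > 11: [13, 20].
Step 2: enumerate re-indexes from 0: [(0, 13), (1, 20)].
Therefore output = [(0, 13), (1, 20)].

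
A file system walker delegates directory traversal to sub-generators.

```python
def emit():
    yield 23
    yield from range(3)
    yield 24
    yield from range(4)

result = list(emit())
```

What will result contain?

Step 1: Trace yields in order:
  yield 23
  yield 0
  yield 1
  yield 2
  yield 24
  yield 0
  yield 1
  yield 2
  yield 3
Therefore result = [23, 0, 1, 2, 24, 0, 1, 2, 3].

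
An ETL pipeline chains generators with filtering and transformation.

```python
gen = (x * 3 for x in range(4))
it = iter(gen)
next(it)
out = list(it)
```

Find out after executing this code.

Step 1: Generator produces [0, 3, 6, 9].
Step 2: next(it) consumes first element (0).
Step 3: list(it) collects remaining: [3, 6, 9].
Therefore out = [3, 6, 9].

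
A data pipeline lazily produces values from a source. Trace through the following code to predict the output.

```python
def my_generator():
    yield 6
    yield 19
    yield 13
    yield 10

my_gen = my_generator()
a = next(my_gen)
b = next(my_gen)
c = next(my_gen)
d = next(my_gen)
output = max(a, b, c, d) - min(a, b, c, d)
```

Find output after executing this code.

Step 1: Create generator and consume all values:
  a = next(my_gen) = 6
  b = next(my_gen) = 19
  c = next(my_gen) = 13
  d = next(my_gen) = 10
Step 2: max = 19, min = 6, output = 19 - 6 = 13.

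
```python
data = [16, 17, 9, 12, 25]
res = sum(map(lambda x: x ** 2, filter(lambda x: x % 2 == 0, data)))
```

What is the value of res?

Step 1: Filter even numbers from [16, 17, 9, 12, 25]: [16, 12]
Step 2: Square each: [256, 144]
Step 3: Sum = 400.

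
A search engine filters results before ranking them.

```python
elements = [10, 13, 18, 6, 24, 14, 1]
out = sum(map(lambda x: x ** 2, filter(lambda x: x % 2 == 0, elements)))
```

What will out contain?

Step 1: Filter even numbers from [10, 13, 18, 6, 24, 14, 1]: [10, 18, 6, 24, 14]
Step 2: Square each: [100, 324, 36, 576, 196]
Step 3: Sum = 1232.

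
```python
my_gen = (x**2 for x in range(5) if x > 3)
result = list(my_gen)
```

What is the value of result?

Step 1: For range(5), keep x > 3, then square:
  x=0: 0 <= 3, excluded
  x=1: 1 <= 3, excluded
  x=2: 2 <= 3, excluded
  x=3: 3 <= 3, excluded
  x=4: 4 > 3, yield 4**2 = 16
Therefore result = [16].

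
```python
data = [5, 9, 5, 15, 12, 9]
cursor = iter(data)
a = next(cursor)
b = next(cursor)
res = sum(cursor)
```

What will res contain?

Step 1: Create iterator over [5, 9, 5, 15, 12, 9].
Step 2: a = next() = 5, b = next() = 9.
Step 3: sum() of remaining [5, 15, 12, 9] = 41.
Therefore res = 41.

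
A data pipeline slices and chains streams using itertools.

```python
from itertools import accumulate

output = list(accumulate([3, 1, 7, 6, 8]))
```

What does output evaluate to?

Step 1: accumulate computes running sums:
  + 3 = 3
  + 1 = 4
  + 7 = 11
  + 6 = 17
  + 8 = 25
Therefore output = [3, 4, 11, 17, 25].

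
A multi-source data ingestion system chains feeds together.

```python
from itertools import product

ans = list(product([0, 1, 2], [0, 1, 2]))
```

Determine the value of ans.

Step 1: product([0, 1, 2], [0, 1, 2]) gives all pairs:
  (0, 0)
  (0, 1)
  (0, 2)
  (1, 0)
  (1, 1)
  (1, 2)
  (2, 0)
  (2, 1)
  (2, 2)
Therefore ans = [(0, 0), (0, 1), (0, 2), (1, 0), (1, 1), (1, 2), (2, 0), (2, 1), (2, 2)].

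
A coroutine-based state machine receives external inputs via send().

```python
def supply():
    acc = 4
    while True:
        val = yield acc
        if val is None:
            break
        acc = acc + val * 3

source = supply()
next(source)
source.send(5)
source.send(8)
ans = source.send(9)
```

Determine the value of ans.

Step 1: next() -> yield acc=4.
Step 2: send(5) -> val=5, acc = 4 + 5*3 = 19, yield 19.
Step 3: send(8) -> val=8, acc = 19 + 8*3 = 43, yield 43.
Step 4: send(9) -> val=9, acc = 43 + 9*3 = 70, yield 70.
Therefore ans = 70.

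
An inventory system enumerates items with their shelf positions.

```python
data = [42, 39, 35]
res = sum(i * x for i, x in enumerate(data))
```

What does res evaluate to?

Step 1: Compute i * x for each (i, x) in enumerate([42, 39, 35]):
  i=0, x=42: 0*42 = 0
  i=1, x=39: 1*39 = 39
  i=2, x=35: 2*35 = 70
Step 2: sum = 0 + 39 + 70 = 109.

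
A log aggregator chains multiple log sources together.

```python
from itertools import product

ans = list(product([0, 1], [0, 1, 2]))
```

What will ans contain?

Step 1: product([0, 1], [0, 1, 2]) gives all pairs:
  (0, 0)
  (0, 1)
  (0, 2)
  (1, 0)
  (1, 1)
  (1, 2)
Therefore ans = [(0, 0), (0, 1), (0, 2), (1, 0), (1, 1), (1, 2)].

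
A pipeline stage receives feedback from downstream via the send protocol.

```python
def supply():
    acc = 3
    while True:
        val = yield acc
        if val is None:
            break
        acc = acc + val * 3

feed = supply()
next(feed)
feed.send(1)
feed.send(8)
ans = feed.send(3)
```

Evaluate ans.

Step 1: next() -> yield acc=3.
Step 2: send(1) -> val=1, acc = 3 + 1*3 = 6, yield 6.
Step 3: send(8) -> val=8, acc = 6 + 8*3 = 30, yield 30.
Step 4: send(3) -> val=3, acc = 30 + 3*3 = 39, yield 39.
Therefore ans = 39.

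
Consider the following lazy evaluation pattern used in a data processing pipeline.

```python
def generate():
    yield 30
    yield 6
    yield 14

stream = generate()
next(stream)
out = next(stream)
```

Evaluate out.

Step 1: generate() creates a generator.
Step 2: next(stream) yields 30 (consumed and discarded).
Step 3: next(stream) yields 6, assigned to out.
Therefore out = 6.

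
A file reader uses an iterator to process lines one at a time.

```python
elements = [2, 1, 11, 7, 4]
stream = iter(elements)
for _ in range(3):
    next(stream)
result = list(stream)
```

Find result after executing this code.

Step 1: Create iterator over [2, 1, 11, 7, 4].
Step 2: Advance 3 positions (consuming [2, 1, 11]).
Step 3: list() collects remaining elements: [7, 4].
Therefore result = [7, 4].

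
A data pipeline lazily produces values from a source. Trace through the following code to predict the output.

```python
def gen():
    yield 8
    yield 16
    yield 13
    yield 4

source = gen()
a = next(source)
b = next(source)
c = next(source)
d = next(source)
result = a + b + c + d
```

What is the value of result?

Step 1: Create generator and consume all values:
  a = next(source) = 8
  b = next(source) = 16
  c = next(source) = 13
  d = next(source) = 4
Step 2: result = 8 + 16 + 13 + 4 = 41.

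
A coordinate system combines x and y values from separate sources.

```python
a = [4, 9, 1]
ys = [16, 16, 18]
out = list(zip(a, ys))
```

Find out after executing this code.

Step 1: zip pairs elements at same index:
  Index 0: (4, 16)
  Index 1: (9, 16)
  Index 2: (1, 18)
Therefore out = [(4, 16), (9, 16), (1, 18)].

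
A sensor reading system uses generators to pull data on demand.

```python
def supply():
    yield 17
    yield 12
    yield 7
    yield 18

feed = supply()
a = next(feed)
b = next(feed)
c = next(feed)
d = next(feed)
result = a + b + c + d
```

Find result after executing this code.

Step 1: Create generator and consume all values:
  a = next(feed) = 17
  b = next(feed) = 12
  c = next(feed) = 7
  d = next(feed) = 18
Step 2: result = 17 + 12 + 7 + 18 = 54.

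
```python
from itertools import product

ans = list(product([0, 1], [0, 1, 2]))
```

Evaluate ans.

Step 1: product([0, 1], [0, 1, 2]) gives all pairs:
  (0, 0)
  (0, 1)
  (0, 2)
  (1, 0)
  (1, 1)
  (1, 2)
Therefore ans = [(0, 0), (0, 1), (0, 2), (1, 0), (1, 1), (1, 2)].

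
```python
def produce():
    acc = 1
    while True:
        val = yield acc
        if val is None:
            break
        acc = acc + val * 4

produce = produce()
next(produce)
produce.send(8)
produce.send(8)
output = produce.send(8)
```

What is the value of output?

Step 1: next() -> yield acc=1.
Step 2: send(8) -> val=8, acc = 1 + 8*4 = 33, yield 33.
Step 3: send(8) -> val=8, acc = 33 + 8*4 = 65, yield 65.
Step 4: send(8) -> val=8, acc = 65 + 8*4 = 97, yield 97.
Therefore output = 97.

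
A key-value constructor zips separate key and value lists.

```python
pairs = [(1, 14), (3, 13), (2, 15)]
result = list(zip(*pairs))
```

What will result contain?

Step 1: zip(*pairs) transposes: unzips [(1, 14), (3, 13), (2, 15)] into separate sequences.
Step 2: First elements: (1, 3, 2), second elements: (14, 13, 15).
Therefore result = [(1, 3, 2), (14, 13, 15)].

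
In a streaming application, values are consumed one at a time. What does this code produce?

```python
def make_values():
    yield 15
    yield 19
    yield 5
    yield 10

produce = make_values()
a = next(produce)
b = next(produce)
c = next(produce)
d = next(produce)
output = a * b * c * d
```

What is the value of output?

Step 1: Create generator and consume all values:
  a = next(produce) = 15
  b = next(produce) = 19
  c = next(produce) = 5
  d = next(produce) = 10
Step 2: output = 15 * 19 * 5 * 10 = 14250.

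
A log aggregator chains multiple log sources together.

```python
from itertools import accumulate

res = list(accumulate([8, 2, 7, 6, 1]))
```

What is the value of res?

Step 1: accumulate computes running sums:
  + 8 = 8
  + 2 = 10
  + 7 = 17
  + 6 = 23
  + 1 = 24
Therefore res = [8, 10, 17, 23, 24].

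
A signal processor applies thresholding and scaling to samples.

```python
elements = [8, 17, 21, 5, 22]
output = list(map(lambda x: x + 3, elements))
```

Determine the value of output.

Step 1: Apply lambda x: x + 3 to each element:
  8 -> 11
  17 -> 20
  21 -> 24
  5 -> 8
  22 -> 25
Therefore output = [11, 20, 24, 8, 25].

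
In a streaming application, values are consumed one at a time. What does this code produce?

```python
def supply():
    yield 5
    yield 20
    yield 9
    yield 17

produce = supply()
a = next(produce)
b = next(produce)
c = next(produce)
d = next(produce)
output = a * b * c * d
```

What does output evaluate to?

Step 1: Create generator and consume all values:
  a = next(produce) = 5
  b = next(produce) = 20
  c = next(produce) = 9
  d = next(produce) = 17
Step 2: output = 5 * 20 * 9 * 17 = 15300.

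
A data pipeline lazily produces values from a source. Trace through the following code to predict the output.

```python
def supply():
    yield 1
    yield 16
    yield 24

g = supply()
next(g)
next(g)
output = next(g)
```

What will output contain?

Step 1: supply() creates a generator.
Step 2: next(g) yields 1 (consumed and discarded).
Step 3: next(g) yields 16 (consumed and discarded).
Step 4: next(g) yields 24, assigned to output.
Therefore output = 24.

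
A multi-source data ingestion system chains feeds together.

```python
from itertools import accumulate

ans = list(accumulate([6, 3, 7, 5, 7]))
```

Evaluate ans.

Step 1: accumulate computes running sums:
  + 6 = 6
  + 3 = 9
  + 7 = 16
  + 5 = 21
  + 7 = 28
Therefore ans = [6, 9, 16, 21, 28].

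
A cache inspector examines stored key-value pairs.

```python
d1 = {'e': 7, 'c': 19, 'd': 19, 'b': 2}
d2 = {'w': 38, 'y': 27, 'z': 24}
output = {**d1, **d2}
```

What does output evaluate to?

Step 1: Merge d1 and d2 (d2 values override on key conflicts).
Step 2: d1 has keys ['e', 'c', 'd', 'b'], d2 has keys ['w', 'y', 'z'].
Therefore output = {'e': 7, 'c': 19, 'd': 19, 'b': 2, 'w': 38, 'y': 27, 'z': 24}.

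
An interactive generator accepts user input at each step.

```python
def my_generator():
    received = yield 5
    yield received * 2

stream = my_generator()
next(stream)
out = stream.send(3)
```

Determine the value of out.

Step 1: next(stream) advances to first yield, producing 5.
Step 2: send(3) resumes, received = 3.
Step 3: yield received * 2 = 3 * 2 = 6.
Therefore out = 6.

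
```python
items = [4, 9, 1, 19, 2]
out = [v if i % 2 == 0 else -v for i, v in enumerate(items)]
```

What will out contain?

Step 1: For each (i, v), keep v if i is even, negate if odd:
  i=0 (even): keep 4
  i=1 (odd): negate to -9
  i=2 (even): keep 1
  i=3 (odd): negate to -19
  i=4 (even): keep 2
Therefore out = [4, -9, 1, -19, 2].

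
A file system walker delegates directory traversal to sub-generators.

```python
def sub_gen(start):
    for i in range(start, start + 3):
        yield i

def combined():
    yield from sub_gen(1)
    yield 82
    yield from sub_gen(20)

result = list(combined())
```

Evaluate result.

Step 1: combined() delegates to sub_gen(1):
  yield 1
  yield 2
  yield 3
Step 2: yield 82
Step 3: Delegates to sub_gen(20):
  yield 20
  yield 21
  yield 22
Therefore result = [1, 2, 3, 82, 20, 21, 22].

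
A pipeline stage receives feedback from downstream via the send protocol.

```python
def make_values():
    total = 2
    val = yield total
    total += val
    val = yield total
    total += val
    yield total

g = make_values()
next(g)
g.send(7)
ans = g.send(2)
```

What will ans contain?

Step 1: next() -> yield total=2.
Step 2: send(7) -> val=7, total = 2+7 = 9, yield 9.
Step 3: send(2) -> val=2, total = 9+2 = 11, yield 11.
Therefore ans = 11.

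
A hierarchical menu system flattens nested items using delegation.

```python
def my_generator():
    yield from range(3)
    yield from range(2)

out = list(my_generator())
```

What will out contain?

Step 1: Trace yields in order:
  yield 0
  yield 1
  yield 2
  yield 0
  yield 1
Therefore out = [0, 1, 2, 0, 1].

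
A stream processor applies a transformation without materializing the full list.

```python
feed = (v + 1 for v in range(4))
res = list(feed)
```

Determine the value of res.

Step 1: For each v in range(4), compute v+1:
  v=0: 0+1 = 1
  v=1: 1+1 = 2
  v=2: 2+1 = 3
  v=3: 3+1 = 4
Therefore res = [1, 2, 3, 4].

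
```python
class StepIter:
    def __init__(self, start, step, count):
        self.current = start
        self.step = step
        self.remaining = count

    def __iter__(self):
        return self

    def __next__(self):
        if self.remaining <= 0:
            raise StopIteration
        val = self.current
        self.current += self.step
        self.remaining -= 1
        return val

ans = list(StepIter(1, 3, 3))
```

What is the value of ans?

Step 1: StepIter starts at 1, increments by 3, for 3 steps:
  Yield 1, then current += 3
  Yield 4, then current += 3
  Yield 7, then current += 3
Therefore ans = [1, 4, 7].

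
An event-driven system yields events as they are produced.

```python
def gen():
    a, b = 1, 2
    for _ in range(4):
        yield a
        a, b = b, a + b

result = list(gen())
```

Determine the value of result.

Step 1: Fibonacci-like sequence starting with a=1, b=2:
  Iteration 1: yield a=1, then a,b = 2,3
  Iteration 2: yield a=2, then a,b = 3,5
  Iteration 3: yield a=3, then a,b = 5,8
  Iteration 4: yield a=5, then a,b = 8,13
Therefore result = [1, 2, 3, 5].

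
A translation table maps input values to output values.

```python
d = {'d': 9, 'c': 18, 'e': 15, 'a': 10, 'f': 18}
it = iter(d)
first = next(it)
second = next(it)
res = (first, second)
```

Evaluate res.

Step 1: iter(d) iterates over keys: ['d', 'c', 'e', 'a', 'f'].
Step 2: first = next(it) = 'd', second = next(it) = 'c'.
Therefore res = ('d', 'c').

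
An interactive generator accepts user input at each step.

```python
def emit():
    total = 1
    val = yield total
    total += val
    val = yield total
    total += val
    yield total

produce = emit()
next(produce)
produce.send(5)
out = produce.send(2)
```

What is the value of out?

Step 1: next() -> yield total=1.
Step 2: send(5) -> val=5, total = 1+5 = 6, yield 6.
Step 3: send(2) -> val=2, total = 6+2 = 8, yield 8.
Therefore out = 8.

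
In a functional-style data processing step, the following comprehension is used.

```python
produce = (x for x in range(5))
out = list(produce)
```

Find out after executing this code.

Step 1: Generator expression iterates range(5): [0, 1, 2, 3, 4].
Step 2: list() collects all values.
Therefore out = [0, 1, 2, 3, 4].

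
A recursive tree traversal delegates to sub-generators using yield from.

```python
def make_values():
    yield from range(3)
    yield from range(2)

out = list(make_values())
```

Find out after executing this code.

Step 1: Trace yields in order:
  yield 0
  yield 1
  yield 2
  yield 0
  yield 1
Therefore out = [0, 1, 2, 0, 1].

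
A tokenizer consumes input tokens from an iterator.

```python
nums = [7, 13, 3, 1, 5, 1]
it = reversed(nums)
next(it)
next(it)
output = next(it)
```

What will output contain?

Step 1: reversed([7, 13, 3, 1, 5, 1]) gives iterator: [1, 5, 1, 3, 13, 7].
Step 2: First next() = 1, second next() = 5.
Step 3: Third next() = 1.
Therefore output = 1.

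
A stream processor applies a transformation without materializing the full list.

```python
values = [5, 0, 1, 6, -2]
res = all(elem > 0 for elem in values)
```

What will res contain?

Step 1: Check elem > 0 for each element in [5, 0, 1, 6, -2]:
  5 > 0: True
  0 > 0: False
  1 > 0: True
  6 > 0: True
  -2 > 0: False
Step 2: all() returns False.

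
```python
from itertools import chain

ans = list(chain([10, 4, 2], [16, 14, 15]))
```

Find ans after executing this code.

Step 1: chain() concatenates iterables: [10, 4, 2] + [16, 14, 15].
Therefore ans = [10, 4, 2, 16, 14, 15].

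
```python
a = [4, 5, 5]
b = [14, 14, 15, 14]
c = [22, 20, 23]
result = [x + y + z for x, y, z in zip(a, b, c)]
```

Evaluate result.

Step 1: zip three lists (truncates to shortest, len=3):
  4 + 14 + 22 = 40
  5 + 14 + 20 = 39
  5 + 15 + 23 = 43
Therefore result = [40, 39, 43].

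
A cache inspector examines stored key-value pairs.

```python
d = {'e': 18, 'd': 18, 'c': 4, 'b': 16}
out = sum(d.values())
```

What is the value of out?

Step 1: d.values() = [18, 18, 4, 16].
Step 2: sum = 56.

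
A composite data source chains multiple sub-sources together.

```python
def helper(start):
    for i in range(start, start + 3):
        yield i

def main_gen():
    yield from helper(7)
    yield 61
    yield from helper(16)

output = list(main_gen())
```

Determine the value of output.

Step 1: main_gen() delegates to helper(7):
  yield 7
  yield 8
  yield 9
Step 2: yield 61
Step 3: Delegates to helper(16):
  yield 16
  yield 17
  yield 18
Therefore output = [7, 8, 9, 61, 16, 17, 18].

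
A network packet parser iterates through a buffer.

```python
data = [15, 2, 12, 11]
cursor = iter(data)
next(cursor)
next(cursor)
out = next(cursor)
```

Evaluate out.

Step 1: Create iterator over [15, 2, 12, 11].
Step 2: next() consumes 15.
Step 3: next() consumes 2.
Step 4: next() returns 12.
Therefore out = 12.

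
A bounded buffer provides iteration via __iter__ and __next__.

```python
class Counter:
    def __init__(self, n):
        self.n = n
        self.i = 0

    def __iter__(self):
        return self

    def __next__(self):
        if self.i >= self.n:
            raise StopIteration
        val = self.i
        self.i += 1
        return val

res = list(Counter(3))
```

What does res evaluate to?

Step 1: Counter(3) creates an iterator counting 0 to 2.
Step 2: list() consumes all values: [0, 1, 2].
Therefore res = [0, 1, 2].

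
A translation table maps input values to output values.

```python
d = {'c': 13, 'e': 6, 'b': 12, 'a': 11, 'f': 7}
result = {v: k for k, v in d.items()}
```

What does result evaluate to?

Step 1: Invert dict (swap keys and values):
  'c': 13 -> 13: 'c'
  'e': 6 -> 6: 'e'
  'b': 12 -> 12: 'b'
  'a': 11 -> 11: 'a'
  'f': 7 -> 7: 'f'
Therefore result = {13: 'c', 6: 'e', 12: 'b', 11: 'a', 7: 'f'}.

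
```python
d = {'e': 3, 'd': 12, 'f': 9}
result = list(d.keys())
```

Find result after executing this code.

Step 1: d.keys() returns the dictionary keys in insertion order.
Therefore result = ['e', 'd', 'f'].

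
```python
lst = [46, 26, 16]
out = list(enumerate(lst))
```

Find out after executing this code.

Step 1: enumerate pairs each element with its index:
  (0, 46)
  (1, 26)
  (2, 16)
Therefore out = [(0, 46), (1, 26), (2, 16)].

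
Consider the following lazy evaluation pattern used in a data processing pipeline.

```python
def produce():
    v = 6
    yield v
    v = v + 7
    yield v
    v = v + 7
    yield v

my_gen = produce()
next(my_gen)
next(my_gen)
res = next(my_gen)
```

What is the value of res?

Step 1: Trace through generator execution:
  Yield 1: v starts at 6, yield 6
  Yield 2: v = 6 + 7 = 13, yield 13
  Yield 3: v = 13 + 7 = 20, yield 20
Step 2: First next() gets 6, second next() gets the second value, third next() yields 20.
Therefore res = 20.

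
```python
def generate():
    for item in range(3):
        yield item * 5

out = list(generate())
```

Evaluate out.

Step 1: For each item in range(3), yield item * 5:
  item=0: yield 0 * 5 = 0
  item=1: yield 1 * 5 = 5
  item=2: yield 2 * 5 = 10
Therefore out = [0, 5, 10].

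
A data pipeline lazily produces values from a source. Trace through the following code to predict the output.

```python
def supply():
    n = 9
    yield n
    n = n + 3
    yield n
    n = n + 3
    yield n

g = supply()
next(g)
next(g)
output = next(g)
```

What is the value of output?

Step 1: Trace through generator execution:
  Yield 1: n starts at 9, yield 9
  Yield 2: n = 9 + 3 = 12, yield 12
  Yield 3: n = 12 + 3 = 15, yield 15
Step 2: First next() gets 9, second next() gets the second value, third next() yields 15.
Therefore output = 15.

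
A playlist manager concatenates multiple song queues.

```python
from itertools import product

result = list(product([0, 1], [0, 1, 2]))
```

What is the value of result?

Step 1: product([0, 1], [0, 1, 2]) gives all pairs:
  (0, 0)
  (0, 1)
  (0, 2)
  (1, 0)
  (1, 1)
  (1, 2)
Therefore result = [(0, 0), (0, 1), (0, 2), (1, 0), (1, 1), (1, 2)].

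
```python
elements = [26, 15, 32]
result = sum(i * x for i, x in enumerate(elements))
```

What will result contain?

Step 1: Compute i * x for each (i, x) in enumerate([26, 15, 32]):
  i=0, x=26: 0*26 = 0
  i=1, x=15: 1*15 = 15
  i=2, x=32: 2*32 = 64
Step 2: sum = 0 + 15 + 64 = 79.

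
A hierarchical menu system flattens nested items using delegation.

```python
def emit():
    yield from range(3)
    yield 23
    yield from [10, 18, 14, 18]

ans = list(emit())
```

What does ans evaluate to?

Step 1: Trace yields in order:
  yield 0
  yield 1
  yield 2
  yield 23
  yield 10
  yield 18
  yield 14
  yield 18
Therefore ans = [0, 1, 2, 23, 10, 18, 14, 18].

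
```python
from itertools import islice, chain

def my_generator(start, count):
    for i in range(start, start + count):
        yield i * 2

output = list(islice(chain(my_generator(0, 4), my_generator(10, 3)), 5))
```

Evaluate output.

Step 1: my_generator(0, 4) yields [0, 2, 4, 6].
Step 2: my_generator(10, 3) yields [20, 22, 24].
Step 3: chain concatenates: [0, 2, 4, 6, 20, 22, 24].
Step 4: islice takes first 5: [0, 2, 4, 6, 20].
Therefore output = [0, 2, 4, 6, 20].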